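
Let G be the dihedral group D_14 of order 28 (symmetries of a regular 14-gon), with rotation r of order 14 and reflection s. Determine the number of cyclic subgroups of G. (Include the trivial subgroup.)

A cyclic subgroup of order d is generated by each of its φ(d) elements of order d, so the cyclic subgroups of order d number (#elements of order d)/φ(d).
Cyclic subgroups by order — order 1: 1; order 2: 15; order 7: 1; order 14: 1.
Total: 18.

18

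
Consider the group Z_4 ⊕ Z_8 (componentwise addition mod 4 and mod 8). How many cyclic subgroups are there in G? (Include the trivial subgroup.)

A cyclic subgroup of order d is generated by each of its φ(d) elements of order d, so the cyclic subgroups of order d number (#elements of order d)/φ(d).
Cyclic subgroups by order — order 1: 1; order 2: 3; order 4: 6; order 8: 4.
Total: 14.

14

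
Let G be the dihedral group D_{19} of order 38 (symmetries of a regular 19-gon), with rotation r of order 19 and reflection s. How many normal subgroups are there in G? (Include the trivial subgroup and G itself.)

G has 22 subgroups. Checking conjugation-invariance by order — order 1: 1/1 normal; order 2: 0/19 normal; order 19: 1/1 normal; order 38: 1/1 normal.
Total normal subgroups: 3.

3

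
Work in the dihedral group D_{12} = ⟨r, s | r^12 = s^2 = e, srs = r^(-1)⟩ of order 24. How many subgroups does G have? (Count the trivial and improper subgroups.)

|G| = 24, so by Lagrange every subgroup order divides 24. Divisors: 1, 2, 3, 4, 6, 8, 12, 24.
Subgroups by order — order 1: 1; order 2: 13; order 3: 1; order 4: 7; order 6: 5; order 8: 3; order 12: 3; order 24: 1.
Total: 1 + 13 + 1 + 7 + 5 + 3 + 3 + 1 = 34.

34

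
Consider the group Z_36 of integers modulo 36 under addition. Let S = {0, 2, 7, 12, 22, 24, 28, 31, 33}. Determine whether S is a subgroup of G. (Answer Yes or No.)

No

33 ∈ S but its inverse 3 ∉ S, so S is not a subgroup.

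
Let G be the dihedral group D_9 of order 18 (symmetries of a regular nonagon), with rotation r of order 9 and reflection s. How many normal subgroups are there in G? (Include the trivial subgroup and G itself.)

4

G has 16 subgroups. Checking conjugation-invariance by order — order 1: 1/1 normal; order 2: 0/9 normal; order 3: 1/1 normal; order 6: 0/3 normal; order 9: 1/1 normal; order 18: 1/1 normal.
Total normal subgroups: 4.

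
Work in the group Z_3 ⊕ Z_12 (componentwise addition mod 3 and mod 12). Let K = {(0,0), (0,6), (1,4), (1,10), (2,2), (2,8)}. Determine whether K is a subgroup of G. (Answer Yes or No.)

|K| = 6 divides |G| = 36, consistent with Lagrange.
K contains the identity, every element's inverse is in K, and K is closed under +: it is a subgroup.
In fact K = ⟨(2,2)⟩.

Yes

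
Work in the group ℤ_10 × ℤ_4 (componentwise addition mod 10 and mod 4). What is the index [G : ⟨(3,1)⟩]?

|⟨(3,1)⟩| = 20 and |G| = 40.
By Lagrange, [G : H] = |G|/|H| = 40/20 = 2.

2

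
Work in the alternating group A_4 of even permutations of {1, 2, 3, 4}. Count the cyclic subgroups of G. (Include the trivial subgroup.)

8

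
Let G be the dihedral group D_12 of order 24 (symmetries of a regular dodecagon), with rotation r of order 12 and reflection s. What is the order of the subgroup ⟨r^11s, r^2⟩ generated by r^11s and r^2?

12

|⟨r^11s⟩| = 2 and |⟨r^2⟩| = 6, so |H| is a multiple of lcm(2, 6) = 6 and divides |G| = 24.
Closing under the operation: H = {e, r^2, r^4, r^6, r^8, r^10, rs, r^3s, r^5s, r^7s, r^9s, r^11s}, so |H| = 12.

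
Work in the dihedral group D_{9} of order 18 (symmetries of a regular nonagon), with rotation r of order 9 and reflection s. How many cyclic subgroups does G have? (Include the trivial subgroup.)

12

Each element a generates a cyclic subgroup ⟨a⟩; distinct elements may generate the same one (a cyclic group of order d has φ(d) generators).
Cyclic subgroups by order — order 1: 1; order 2: 9; order 3: 1; order 9: 1.
Total: 12.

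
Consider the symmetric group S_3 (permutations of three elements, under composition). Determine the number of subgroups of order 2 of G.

|G| = 6 and 2 | 6, so subgroups of order 2 are possible by Lagrange.
The subgroups of order 2 are: {e, (1 2)}; {e, (1 3)}; {e, (2 3)}.
So G has 3 subgroups of order 2.

3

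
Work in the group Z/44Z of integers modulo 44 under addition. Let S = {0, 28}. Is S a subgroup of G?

28 ∈ S but its inverse 16 ∉ S, so S is not a subgroup.

No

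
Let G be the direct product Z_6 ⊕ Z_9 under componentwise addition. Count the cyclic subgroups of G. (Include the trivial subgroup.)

16

A cyclic subgroup of order d is generated by each of its φ(d) elements of order d, so the cyclic subgroups of order d number (#elements of order d)/φ(d).
Cyclic subgroups by order — order 1: 1; order 2: 1; order 3: 4; order 6: 4; order 9: 3; order 18: 3.
Total: 16.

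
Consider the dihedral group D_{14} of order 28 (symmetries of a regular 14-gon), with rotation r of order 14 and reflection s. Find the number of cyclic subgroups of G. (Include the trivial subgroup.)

Group the elements of G by the cyclic subgroup they generate; each cyclic subgroup of order d accounts for φ(d) elements.
Cyclic subgroups by order — order 1: 1; order 2: 15; order 7: 1; order 14: 1.
Total: 18.

18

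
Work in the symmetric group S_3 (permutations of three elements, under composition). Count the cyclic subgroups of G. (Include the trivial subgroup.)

Group the elements of G by the cyclic subgroup they generate; each cyclic subgroup of order d accounts for φ(d) elements.
Cyclic subgroups by order — order 1: 1; order 2: 3; order 3: 1.
Total: 5.

5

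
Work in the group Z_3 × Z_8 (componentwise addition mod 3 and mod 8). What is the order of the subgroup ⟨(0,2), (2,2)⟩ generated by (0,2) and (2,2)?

|⟨(0,2)⟩| = 4 and |⟨(2,2)⟩| = 12, so |H| is a multiple of lcm(4, 12) = 12 and divides |G| = 24.
Closing under the operation: H = {(0,0), (0,2), (0,4), (0,6), (1,0), (1,2), (1,4), (1,6), (2,0), (2,2), (2,4), (2,6)}, so |H| = 12.

12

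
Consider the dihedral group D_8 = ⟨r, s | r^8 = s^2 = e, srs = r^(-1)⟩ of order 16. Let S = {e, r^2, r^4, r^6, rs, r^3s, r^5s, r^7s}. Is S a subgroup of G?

|S| = 8 divides |G| = 16, consistent with Lagrange.
S contains the identity, every element's inverse is in S, and S is closed under ·: it is a subgroup.

Yes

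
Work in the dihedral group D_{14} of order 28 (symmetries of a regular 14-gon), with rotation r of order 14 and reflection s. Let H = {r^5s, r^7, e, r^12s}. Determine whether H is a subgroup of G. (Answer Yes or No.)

Yes

|H| = 4 divides |G| = 28, consistent with Lagrange.
H contains the identity, every element's inverse is in H, and H is closed under ·: it is a subgroup.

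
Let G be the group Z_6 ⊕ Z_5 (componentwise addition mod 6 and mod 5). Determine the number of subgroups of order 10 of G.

1

|G| = 30 and 10 | 30, so subgroups of order 10 are possible by Lagrange.
The subgroups of order 10 are: {(0,0), (0,1), (0,2), (0,3), (0,4), (3,0), (3,1), (3,2), (3,3), (3,4)}.
So G has 1 subgroup of order 10.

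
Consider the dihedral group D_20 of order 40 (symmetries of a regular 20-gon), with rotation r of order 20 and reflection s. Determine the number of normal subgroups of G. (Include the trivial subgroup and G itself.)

G has 48 subgroups. Checking conjugation-invariance by order — order 1: 1/1 normal; order 2: 1/21 normal; order 4: 1/11 normal; order 5: 1/1 normal; order 8: 0/5 normal; order 10: 1/5 normal; order 20: 3/3 normal; order 40: 1/1 normal.
Total normal subgroups: 9.

9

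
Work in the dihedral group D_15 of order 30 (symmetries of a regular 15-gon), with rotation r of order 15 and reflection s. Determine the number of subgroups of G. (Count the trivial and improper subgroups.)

|G| = 30, so by Lagrange every subgroup order divides 30. Divisors: 1, 2, 3, 5, 6, 10, 15, 30.
Subgroups by order — order 1: 1; order 2: 15; order 3: 1; order 5: 1; order 6: 5; order 10: 3; order 15: 1; order 30: 1.
Total: 1 + 15 + 1 + 1 + 5 + 3 + 1 + 1 = 28.

28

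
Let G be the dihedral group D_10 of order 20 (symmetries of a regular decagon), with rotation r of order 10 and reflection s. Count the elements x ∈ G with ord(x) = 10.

The elements of order 10 are: r, r^3, r^7, r^9.
That's 4.

4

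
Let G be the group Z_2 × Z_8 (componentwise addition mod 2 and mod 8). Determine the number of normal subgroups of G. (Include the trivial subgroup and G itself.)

11

G is abelian, so every subgroup is normal.
G has 11 subgroups in total, hence 11 normal subgroups.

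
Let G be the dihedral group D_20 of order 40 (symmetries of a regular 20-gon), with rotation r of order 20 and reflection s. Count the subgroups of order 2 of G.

21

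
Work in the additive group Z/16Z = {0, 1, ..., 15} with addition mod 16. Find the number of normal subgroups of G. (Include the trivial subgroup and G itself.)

G is abelian, so every subgroup is normal.
G has 5 subgroups in total, hence 5 normal subgroups.

5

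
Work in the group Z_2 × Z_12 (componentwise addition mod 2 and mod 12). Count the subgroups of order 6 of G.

3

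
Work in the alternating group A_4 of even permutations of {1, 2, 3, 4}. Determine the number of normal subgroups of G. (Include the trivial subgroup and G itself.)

3

G has 10 subgroups. Checking conjugation-invariance by order — order 1: 1/1 normal; order 2: 0/3 normal; order 3: 0/4 normal; order 4: 1/1 normal; order 12: 1/1 normal.
Total normal subgroups: 3.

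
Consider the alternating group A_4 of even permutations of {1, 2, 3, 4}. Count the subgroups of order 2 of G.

|G| = 12 and 2 | 12, so subgroups of order 2 are possible by Lagrange.
The subgroups of order 2 are: {e, (1 2)(3 4)}; {e, (1 3)(2 4)}; {e, (1 4)(2 3)}.
So G has 3 subgroups of order 2.

3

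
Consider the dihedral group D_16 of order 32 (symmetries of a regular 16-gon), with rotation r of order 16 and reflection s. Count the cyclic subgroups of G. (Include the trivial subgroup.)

Group the elements of G by the cyclic subgroup they generate; each cyclic subgroup of order d accounts for φ(d) elements.
Cyclic subgroups by order — order 1: 1; order 2: 17; order 4: 1; order 8: 1; order 16: 1.
Total: 21.

21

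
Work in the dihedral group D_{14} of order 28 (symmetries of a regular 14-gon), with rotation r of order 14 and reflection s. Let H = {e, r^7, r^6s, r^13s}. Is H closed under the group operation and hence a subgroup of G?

Yes

|H| = 4 divides |G| = 28, consistent with Lagrange.
H contains the identity, every element's inverse is in H, and H is closed under ·: it is a subgroup.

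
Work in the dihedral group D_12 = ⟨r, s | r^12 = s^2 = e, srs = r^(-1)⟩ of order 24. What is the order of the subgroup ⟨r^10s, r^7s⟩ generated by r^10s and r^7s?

8

|⟨r^10s⟩| = 2 and |⟨r^7s⟩| = 2, so |H| is a multiple of lcm(2, 2) = 2 and divides |G| = 24.
Closing under the operation: H = {e, r^3, r^6, r^9, rs, r^4s, r^7s, r^10s}, so |H| = 8.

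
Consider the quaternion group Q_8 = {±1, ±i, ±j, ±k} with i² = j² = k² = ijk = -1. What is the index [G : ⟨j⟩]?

2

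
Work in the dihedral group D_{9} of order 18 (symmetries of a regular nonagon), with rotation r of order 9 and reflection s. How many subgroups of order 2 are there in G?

|G| = 18 and 2 | 18, so subgroups of order 2 are possible by Lagrange.
The subgroups of order 2 are: {e, r^2s}; {e, r^3s}; {e, r^4s}; {e, r^5s}; … (9 in all).
So G has 9 subgroups of order 2.

9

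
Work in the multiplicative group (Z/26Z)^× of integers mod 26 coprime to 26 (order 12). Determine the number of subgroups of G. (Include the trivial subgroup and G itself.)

|G| = 12, so by Lagrange every subgroup order divides 12. Divisors: 1, 2, 3, 4, 6, 12.
Subgroups by order — order 1: 1; order 2: 1; order 3: 1; order 4: 1; order 6: 1; order 12: 1.
Total: 1 + 1 + 1 + 1 + 1 + 1 = 6.

6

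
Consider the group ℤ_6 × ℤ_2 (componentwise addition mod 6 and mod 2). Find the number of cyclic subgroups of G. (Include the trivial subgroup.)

8

A cyclic subgroup of order d is generated by each of its φ(d) elements of order d, so the cyclic subgroups of order d number (#elements of order d)/φ(d).
Cyclic subgroups by order — order 1: 1; order 2: 3; order 3: 1; order 6: 3.
Total: 8.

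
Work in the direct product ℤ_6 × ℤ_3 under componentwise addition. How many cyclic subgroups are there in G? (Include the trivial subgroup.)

Each element a generates a cyclic subgroup ⟨a⟩; distinct elements may generate the same one (a cyclic group of order d has φ(d) generators).
Cyclic subgroups by order — order 1: 1; order 2: 1; order 3: 4; order 6: 4.
Total: 10.

10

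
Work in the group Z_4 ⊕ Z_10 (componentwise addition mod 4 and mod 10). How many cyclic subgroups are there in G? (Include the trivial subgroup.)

12

Each element a generates a cyclic subgroup ⟨a⟩; distinct elements may generate the same one (a cyclic group of order d has φ(d) generators).
Cyclic subgroups by order — order 1: 1; order 2: 3; order 4: 2; order 5: 1; order 10: 3; order 20: 2.
Total: 12.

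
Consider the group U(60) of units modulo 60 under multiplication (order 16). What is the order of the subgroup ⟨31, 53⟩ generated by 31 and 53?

|⟨31⟩| = 2 and |⟨53⟩| = 4, so |H| is a multiple of lcm(2, 4) = 4 and divides |G| = 16.
Closing under the operation: H = {1, 17, 19, 23, 31, 47, 49, 53}, so |H| = 8.

8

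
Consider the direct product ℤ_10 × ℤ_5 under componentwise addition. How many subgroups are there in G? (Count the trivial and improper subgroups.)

|G| = 50, so by Lagrange every subgroup order divides 50. Divisors: 1, 2, 5, 10, 25, 50.
Subgroups by order — order 1: 1; order 2: 1; order 5: 6; order 10: 6; order 25: 1; order 50: 1.
Total: 1 + 1 + 6 + 6 + 1 + 1 = 16.

16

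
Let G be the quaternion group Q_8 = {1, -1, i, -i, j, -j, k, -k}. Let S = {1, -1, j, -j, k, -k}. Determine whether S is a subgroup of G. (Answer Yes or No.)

|S| = 6 does not divide |G| = 8, so by Lagrange S is not a subgroup.

No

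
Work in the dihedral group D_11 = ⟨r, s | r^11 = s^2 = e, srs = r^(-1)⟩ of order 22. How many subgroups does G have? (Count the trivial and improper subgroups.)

14

|G| = 22, so by Lagrange every subgroup order divides 22. Divisors: 1, 2, 11, 22.
Subgroups by order — order 1: 1; order 2: 11; order 11: 1; order 22: 1.
Total: 1 + 11 + 1 + 1 = 14.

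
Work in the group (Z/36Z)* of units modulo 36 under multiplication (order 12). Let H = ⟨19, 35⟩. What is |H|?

4

|⟨19⟩| = 2 and |⟨35⟩| = 2, so |H| is a multiple of lcm(2, 2) = 2 and divides |G| = 12.
Closing under the operation: H = {1, 17, 19, 35}, so |H| = 4.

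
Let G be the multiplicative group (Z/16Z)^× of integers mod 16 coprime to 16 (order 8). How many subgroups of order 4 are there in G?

3

|G| = 8 and 4 | 8, so subgroups of order 4 are possible by Lagrange.
The subgroups of order 4 are: {1, 3, 9, 11}; {1, 5, 9, 13}; {1, 7, 9, 15}.
So G has 3 subgroups of order 4.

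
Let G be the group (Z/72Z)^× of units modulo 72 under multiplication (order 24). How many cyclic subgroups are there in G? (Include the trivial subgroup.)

A cyclic subgroup of order d is generated by each of its φ(d) elements of order d, so the cyclic subgroups of order d number (#elements of order d)/φ(d).
Cyclic subgroups by order — order 1: 1; order 2: 7; order 3: 1; order 6: 7.
Total: 16.

16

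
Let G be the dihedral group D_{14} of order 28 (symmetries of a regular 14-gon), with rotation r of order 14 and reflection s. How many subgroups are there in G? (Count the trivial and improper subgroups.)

|G| = 28, so by Lagrange every subgroup order divides 28. Divisors: 1, 2, 4, 7, 14, 28.
Subgroups by order — order 1: 1; order 2: 15; order 4: 7; order 7: 1; order 14: 3; order 28: 1.
Total: 1 + 15 + 7 + 1 + 3 + 1 = 28.

28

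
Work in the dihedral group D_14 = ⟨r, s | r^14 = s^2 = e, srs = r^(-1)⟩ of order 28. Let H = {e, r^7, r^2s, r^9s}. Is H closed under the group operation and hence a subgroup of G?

|H| = 4 divides |G| = 28, consistent with Lagrange.
H contains the identity, every element's inverse is in H, and H is closed under ·: it is a subgroup.

Yes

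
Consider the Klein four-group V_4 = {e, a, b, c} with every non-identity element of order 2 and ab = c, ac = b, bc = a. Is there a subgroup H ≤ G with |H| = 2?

Yes

2 | 4. A subgroup of order 2 is {e, a}.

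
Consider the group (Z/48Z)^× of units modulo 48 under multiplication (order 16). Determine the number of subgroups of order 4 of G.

11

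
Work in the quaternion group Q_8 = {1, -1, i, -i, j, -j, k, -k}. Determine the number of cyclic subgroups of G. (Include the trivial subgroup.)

Each element a generates a cyclic subgroup ⟨a⟩; distinct elements may generate the same one (a cyclic group of order d has φ(d) generators).
Cyclic subgroups by order — order 1: 1; order 2: 1; order 4: 3.
Total: 5.

5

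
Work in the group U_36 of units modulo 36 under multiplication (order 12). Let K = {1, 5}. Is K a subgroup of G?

No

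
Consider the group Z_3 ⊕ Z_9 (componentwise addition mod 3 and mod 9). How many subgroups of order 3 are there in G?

|G| = 27 and 3 | 27, so subgroups of order 3 are possible by Lagrange.
The subgroups of order 3 are: {(0,0), (0,3), (0,6)}; {(0,0), (1,0), (2,0)}; {(0,0), (1,3), (2,6)}; {(0,0), (1,6), (2,3)}.
So G has 4 subgroups of order 3.

4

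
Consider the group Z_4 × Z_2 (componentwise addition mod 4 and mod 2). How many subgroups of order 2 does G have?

3

|G| = 8 and 2 | 8, so subgroups of order 2 are possible by Lagrange.
The subgroups of order 2 are: {(0,0), (0,1)}; {(0,0), (2,0)}; {(0,0), (2,1)}.
So G has 3 subgroups of order 2.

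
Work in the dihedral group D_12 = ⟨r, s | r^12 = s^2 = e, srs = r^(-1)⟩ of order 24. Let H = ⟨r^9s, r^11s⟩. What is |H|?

12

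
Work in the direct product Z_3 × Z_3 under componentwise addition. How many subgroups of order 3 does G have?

4

|G| = 9 and 3 | 9, so subgroups of order 3 are possible by Lagrange.
The subgroups of order 3 are: {(0,0), (0,1), (0,2)}; {(0,0), (1,0), (2,0)}; {(0,0), (1,1), (2,2)}; {(0,0), (1,2), (2,1)}.
So G has 4 subgroups of order 3.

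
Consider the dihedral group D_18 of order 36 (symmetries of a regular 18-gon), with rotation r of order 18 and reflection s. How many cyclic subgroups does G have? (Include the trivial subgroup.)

24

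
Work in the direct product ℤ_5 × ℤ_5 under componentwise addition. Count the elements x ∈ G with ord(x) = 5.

An element (a,b) has order lcm(ord(a), ord(b)); count pairs with lcm equal to 5.
Enumerating gives 24 such elements.

24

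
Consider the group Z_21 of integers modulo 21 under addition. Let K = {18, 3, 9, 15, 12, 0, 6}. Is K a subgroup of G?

|K| = 7 divides |G| = 21, consistent with Lagrange.
K contains the identity, every element's inverse is in K, and K is closed under +: it is a subgroup.
In fact K = ⟨18⟩.

Yes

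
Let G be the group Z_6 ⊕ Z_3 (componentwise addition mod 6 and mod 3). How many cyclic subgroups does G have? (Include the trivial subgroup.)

Group the elements of G by the cyclic subgroup they generate; each cyclic subgroup of order d accounts for φ(d) elements.
Cyclic subgroups by order — order 1: 1; order 2: 1; order 3: 4; order 6: 4.
Total: 10.

10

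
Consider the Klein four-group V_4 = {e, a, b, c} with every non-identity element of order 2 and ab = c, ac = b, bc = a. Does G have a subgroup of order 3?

No

3 does not divide |G| = 4, so by Lagrange no subgroup of order 3 exists.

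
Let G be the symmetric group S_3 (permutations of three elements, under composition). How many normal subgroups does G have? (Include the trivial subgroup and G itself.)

3

G has 6 subgroups. Checking conjugation-invariance by order — order 1: 1/1 normal; order 2: 0/3 normal; order 3: 1/1 normal; order 6: 1/1 normal.
Total normal subgroups: 3.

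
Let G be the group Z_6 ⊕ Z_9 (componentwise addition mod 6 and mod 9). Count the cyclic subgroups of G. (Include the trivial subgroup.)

16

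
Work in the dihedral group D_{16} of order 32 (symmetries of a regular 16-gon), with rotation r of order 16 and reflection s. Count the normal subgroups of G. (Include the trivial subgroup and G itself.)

G has 36 subgroups. Checking conjugation-invariance by order — order 1: 1/1 normal; order 2: 1/17 normal; order 4: 1/9 normal; order 8: 1/5 normal; order 16: 3/3 normal; order 32: 1/1 normal.
Total normal subgroups: 8.

8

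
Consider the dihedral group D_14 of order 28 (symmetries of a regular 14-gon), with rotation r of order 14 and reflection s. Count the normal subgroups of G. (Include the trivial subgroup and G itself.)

G has 28 subgroups. Checking conjugation-invariance by order — order 1: 1/1 normal; order 2: 1/15 normal; order 4: 0/7 normal; order 7: 1/1 normal; order 14: 3/3 normal; order 28: 1/1 normal.
Total normal subgroups: 7.

7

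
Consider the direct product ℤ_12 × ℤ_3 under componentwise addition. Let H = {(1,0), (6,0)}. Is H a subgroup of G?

No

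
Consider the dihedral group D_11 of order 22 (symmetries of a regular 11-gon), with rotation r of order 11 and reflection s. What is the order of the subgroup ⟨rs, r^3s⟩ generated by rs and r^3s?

|⟨rs⟩| = 2 and |⟨r^3s⟩| = 2, so |H| is a multiple of lcm(2, 2) = 2 and divides |G| = 22.
Closing {rs, r^3s} under the group operation gives all of G, so |H| = 22.

22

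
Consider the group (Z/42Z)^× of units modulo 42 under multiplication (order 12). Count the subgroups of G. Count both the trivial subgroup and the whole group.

|G| = 12, so by Lagrange every subgroup order divides 12. Divisors: 1, 2, 3, 4, 6, 12.
Subgroups by order — order 1: 1; order 2: 3; order 3: 1; order 4: 1; order 6: 3; order 12: 1.
Total: 1 + 3 + 1 + 1 + 3 + 1 = 10.

10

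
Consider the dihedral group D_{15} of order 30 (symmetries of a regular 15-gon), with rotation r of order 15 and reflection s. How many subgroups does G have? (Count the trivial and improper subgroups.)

28

|G| = 30, so by Lagrange every subgroup order divides 30. Divisors: 1, 2, 3, 5, 6, 10, 15, 30.
Subgroups by order — order 1: 1; order 2: 15; order 3: 1; order 5: 1; order 6: 5; order 10: 3; order 15: 1; order 30: 1.
Total: 1 + 15 + 1 + 1 + 5 + 3 + 1 + 1 = 28.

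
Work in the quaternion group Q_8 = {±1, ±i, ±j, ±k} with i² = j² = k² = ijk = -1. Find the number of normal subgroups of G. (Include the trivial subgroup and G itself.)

G has 6 subgroups. Checking conjugation-invariance by order — order 1: 1/1 normal; order 2: 1/1 normal; order 4: 3/3 normal; order 8: 1/1 normal.
Total normal subgroups: 6.

6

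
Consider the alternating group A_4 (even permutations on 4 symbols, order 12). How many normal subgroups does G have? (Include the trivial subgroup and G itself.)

3

G has 10 subgroups. Checking conjugation-invariance by order — order 1: 1/1 normal; order 2: 0/3 normal; order 3: 0/4 normal; order 4: 1/1 normal; order 12: 1/1 normal.
Total normal subgroups: 3.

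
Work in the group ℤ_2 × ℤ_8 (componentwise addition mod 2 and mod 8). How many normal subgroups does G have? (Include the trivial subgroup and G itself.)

11

G is abelian, so every subgroup is normal.
G has 11 subgroups in total, hence 11 normal subgroups.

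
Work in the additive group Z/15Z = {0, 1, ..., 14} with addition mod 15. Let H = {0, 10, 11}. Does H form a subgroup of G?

No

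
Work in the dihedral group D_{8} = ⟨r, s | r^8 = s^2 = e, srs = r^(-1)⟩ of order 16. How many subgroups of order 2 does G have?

|G| = 16 and 2 | 16, so subgroups of order 2 are possible by Lagrange.
The subgroups of order 2 are: {e, r^2s}; {e, r^3s}; {e, r^4}; {e, r^4s}; … (9 in all).
So G has 9 subgroups of order 2.

9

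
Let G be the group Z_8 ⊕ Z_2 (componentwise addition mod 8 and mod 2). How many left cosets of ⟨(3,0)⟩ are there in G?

|⟨(3,0)⟩| = 8 and |G| = 16.
By Lagrange, [G : H] = |G|/|H| = 16/8 = 2.

2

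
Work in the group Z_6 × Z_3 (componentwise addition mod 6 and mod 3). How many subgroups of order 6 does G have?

4

|G| = 18 and 6 | 18, so subgroups of order 6 are possible by Lagrange.
The subgroups of order 6 are: {(0,0), (0,1), (0,2), (3,0), (3,1), (3,2)}; {(0,0), (1,0), (2,0), (3,0), (4,0), (5,0)}; {(0,0), (1,1), (2,2), (3,0), (4,1), (5,2)}; {(0,0), (1,2), (2,1), (3,0), (4,2), (5,1)}.
So G has 4 subgroups of order 6.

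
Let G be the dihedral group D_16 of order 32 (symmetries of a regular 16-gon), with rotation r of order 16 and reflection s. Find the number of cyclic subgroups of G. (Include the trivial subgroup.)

21

Each element a generates a cyclic subgroup ⟨a⟩; distinct elements may generate the same one (a cyclic group of order d has φ(d) generators).
Cyclic subgroups by order — order 1: 1; order 2: 17; order 4: 1; order 8: 1; order 16: 1.
Total: 21.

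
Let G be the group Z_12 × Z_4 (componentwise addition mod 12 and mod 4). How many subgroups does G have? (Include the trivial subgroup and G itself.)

30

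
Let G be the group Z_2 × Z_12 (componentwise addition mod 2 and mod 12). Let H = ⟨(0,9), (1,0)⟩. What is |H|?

8

|⟨(0,9)⟩| = 4 and |⟨(1,0)⟩| = 2, so |H| is a multiple of lcm(4, 2) = 4 and divides |G| = 24.
Closing under the operation: H = {(0,0), (0,3), (0,6), (0,9), (1,0), (1,3), (1,6), (1,9)}, so |H| = 8.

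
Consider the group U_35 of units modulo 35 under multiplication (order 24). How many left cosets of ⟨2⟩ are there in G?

|⟨2⟩| = 12 and |G| = 24.
By Lagrange, [G : H] = |G|/|H| = 24/12 = 2.

2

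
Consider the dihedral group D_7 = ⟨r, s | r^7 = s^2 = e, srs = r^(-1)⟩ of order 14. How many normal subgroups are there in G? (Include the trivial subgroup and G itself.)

3

G has 10 subgroups. Checking conjugation-invariance by order — order 1: 1/1 normal; order 2: 0/7 normal; order 7: 1/1 normal; order 14: 1/1 normal.
Total normal subgroups: 3.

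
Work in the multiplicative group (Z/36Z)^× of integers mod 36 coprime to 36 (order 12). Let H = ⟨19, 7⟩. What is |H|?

|⟨19⟩| = 2 and |⟨7⟩| = 6, so |H| is a multiple of lcm(2, 6) = 6 and divides |G| = 12.
Closing under the operation: H = {1, 7, 13, 19, 25, 31}, so |H| = 6.

6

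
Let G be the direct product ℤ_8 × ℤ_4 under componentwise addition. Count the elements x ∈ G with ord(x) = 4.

An element (a,b) has order lcm(ord(a), ord(b)); count pairs with lcm equal to 4.
Enumerating gives 12 such elements.

12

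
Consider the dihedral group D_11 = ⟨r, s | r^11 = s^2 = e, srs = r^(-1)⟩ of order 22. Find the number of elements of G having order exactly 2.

11

Enumerating element orders in G gives 11 elements of order 2.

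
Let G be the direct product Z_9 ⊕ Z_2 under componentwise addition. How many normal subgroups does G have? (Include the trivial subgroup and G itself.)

6

G is abelian, so every subgroup is normal.
G has 6 subgroups in total, hence 6 normal subgroups.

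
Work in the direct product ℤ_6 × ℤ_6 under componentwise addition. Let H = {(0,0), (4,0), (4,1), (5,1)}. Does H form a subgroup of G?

(4,0) ∈ H but its inverse (2,0) ∉ H, so H is not a subgroup.

No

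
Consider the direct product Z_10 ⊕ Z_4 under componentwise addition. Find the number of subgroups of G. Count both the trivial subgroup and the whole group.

|G| = 40, so by Lagrange every subgroup order divides 40. Divisors: 1, 2, 4, 5, 8, 10, 20, 40.
Subgroups by order — order 1: 1; order 2: 3; order 4: 3; order 5: 1; order 8: 1; order 10: 3; order 20: 3; order 40: 1.
Total: 1 + 3 + 3 + 1 + 1 + 3 + 3 + 1 = 16.

16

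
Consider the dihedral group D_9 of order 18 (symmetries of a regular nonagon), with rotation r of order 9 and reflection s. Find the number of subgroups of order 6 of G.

3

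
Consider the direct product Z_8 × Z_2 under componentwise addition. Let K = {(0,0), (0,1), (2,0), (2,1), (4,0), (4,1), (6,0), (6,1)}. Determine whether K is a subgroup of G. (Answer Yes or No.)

|K| = 8 divides |G| = 16, consistent with Lagrange.
K contains the identity, every element's inverse is in K, and K is closed under +: it is a subgroup.

Yes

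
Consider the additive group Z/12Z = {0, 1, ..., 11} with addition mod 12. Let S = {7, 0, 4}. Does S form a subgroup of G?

No

4 ∈ S but its inverse 8 ∉ S, so S is not a subgroup.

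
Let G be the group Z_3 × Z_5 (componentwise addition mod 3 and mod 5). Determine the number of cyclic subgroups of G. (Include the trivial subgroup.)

4

A cyclic subgroup of order d is generated by each of its φ(d) elements of order d, so the cyclic subgroups of order d number (#elements of order d)/φ(d).
Cyclic subgroups by order — order 1: 1; order 3: 1; order 5: 1; order 15: 1.
Total: 4.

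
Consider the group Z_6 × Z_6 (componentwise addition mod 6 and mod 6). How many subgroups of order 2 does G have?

|G| = 36 and 2 | 36, so subgroups of order 2 are possible by Lagrange.
The subgroups of order 2 are: {(0,0), (0,3)}; {(0,0), (3,0)}; {(0,0), (3,3)}.
So G has 3 subgroups of order 2.

3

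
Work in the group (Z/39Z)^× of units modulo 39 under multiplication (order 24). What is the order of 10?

Compute successive powers of 10 mod 39: 10, 22, 25, 16, 4, 1; 10^6 ≡ 1 (mod 39).
So |⟨10⟩| = 6.

6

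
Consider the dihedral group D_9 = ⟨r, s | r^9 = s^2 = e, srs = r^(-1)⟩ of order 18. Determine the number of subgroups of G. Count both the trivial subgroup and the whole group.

|G| = 18, so by Lagrange every subgroup order divides 18. Divisors: 1, 2, 3, 6, 9, 18.
Subgroups by order — order 1: 1; order 2: 9; order 3: 1; order 6: 3; order 9: 1; order 18: 1.
Total: 1 + 9 + 1 + 3 + 1 + 1 = 16.

16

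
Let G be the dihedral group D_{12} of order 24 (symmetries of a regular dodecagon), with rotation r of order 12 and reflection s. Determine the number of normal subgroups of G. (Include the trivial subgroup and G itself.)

9

G has 34 subgroups. Checking conjugation-invariance by order — order 1: 1/1 normal; order 2: 1/13 normal; order 3: 1/1 normal; order 4: 1/7 normal; order 6: 1/5 normal; order 8: 0/3 normal; order 12: 3/3 normal; order 24: 1/1 normal.
Total normal subgroups: 9.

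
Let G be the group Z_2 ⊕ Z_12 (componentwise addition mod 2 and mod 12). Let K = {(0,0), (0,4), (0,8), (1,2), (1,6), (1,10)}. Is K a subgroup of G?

|K| = 6 divides |G| = 24, consistent with Lagrange.
K contains the identity, every element's inverse is in K, and K is closed under +: it is a subgroup.
In fact K = ⟨(1,2)⟩.

Yes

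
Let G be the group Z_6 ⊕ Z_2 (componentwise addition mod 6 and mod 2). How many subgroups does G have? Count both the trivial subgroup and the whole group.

10

|G| = 12, so by Lagrange every subgroup order divides 12. Divisors: 1, 2, 3, 4, 6, 12.
Subgroups by order — order 1: 1; order 2: 3; order 3: 1; order 4: 1; order 6: 3; order 12: 1.
Total: 1 + 3 + 1 + 1 + 3 + 1 = 10.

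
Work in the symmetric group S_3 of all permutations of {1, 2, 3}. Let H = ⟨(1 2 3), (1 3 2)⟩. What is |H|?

|⟨(1 2 3)⟩| = 3 and |⟨(1 3 2)⟩| = 3, so |H| is a multiple of lcm(3, 3) = 3 and divides |G| = 6.
Closing under the operation: H = {e, (1 2 3), (1 3 2)}, so |H| = 3.

3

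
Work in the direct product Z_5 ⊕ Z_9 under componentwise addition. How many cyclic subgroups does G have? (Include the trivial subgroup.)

Group the elements of G by the cyclic subgroup they generate; each cyclic subgroup of order d accounts for φ(d) elements.
Cyclic subgroups by order — order 1: 1; order 3: 1; order 5: 1; order 9: 1; order 15: 1; order 45: 1.
Total: 6.

6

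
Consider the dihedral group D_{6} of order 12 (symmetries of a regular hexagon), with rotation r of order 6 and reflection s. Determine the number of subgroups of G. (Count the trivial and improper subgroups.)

16

|G| = 12, so by Lagrange every subgroup order divides 12. Divisors: 1, 2, 3, 4, 6, 12.
Subgroups by order — order 1: 1; order 2: 7; order 3: 1; order 4: 3; order 6: 3; order 12: 1.
Total: 1 + 7 + 1 + 3 + 3 + 1 = 16.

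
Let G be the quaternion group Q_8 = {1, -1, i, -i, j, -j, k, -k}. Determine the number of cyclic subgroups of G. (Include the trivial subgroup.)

Each element a generates a cyclic subgroup ⟨a⟩; distinct elements may generate the same one (a cyclic group of order d has φ(d) generators).
Cyclic subgroups by order — order 1: 1; order 2: 1; order 4: 3.
Total: 5.

5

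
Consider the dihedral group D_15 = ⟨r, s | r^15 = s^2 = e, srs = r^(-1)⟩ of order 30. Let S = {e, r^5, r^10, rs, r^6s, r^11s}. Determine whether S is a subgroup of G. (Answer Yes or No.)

Yes

|S| = 6 divides |G| = 30, consistent with Lagrange.
S contains the identity, every element's inverse is in S, and S is closed under ·: it is a subgroup.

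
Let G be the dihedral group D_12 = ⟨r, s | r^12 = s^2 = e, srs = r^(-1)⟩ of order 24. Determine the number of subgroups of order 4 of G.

|G| = 24 and 4 | 24, so subgroups of order 4 are possible by Lagrange.
The subgroups of order 4 are: {e, r^6, r^4s, r^10s}; {e, r^6, r^5s, r^11s}; {e, r^6, r^2s, r^8s}; {e, r^3, r^6, r^9}; … (7 in all).
So G has 7 subgroups of order 4.

7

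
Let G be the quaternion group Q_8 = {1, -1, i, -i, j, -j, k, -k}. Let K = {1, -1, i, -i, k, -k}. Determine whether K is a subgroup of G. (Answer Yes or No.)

|K| = 6 does not divide |G| = 8, so by Lagrange K is not a subgroup.

No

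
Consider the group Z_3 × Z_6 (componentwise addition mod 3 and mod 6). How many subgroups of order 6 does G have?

|G| = 18 and 6 | 18, so subgroups of order 6 are possible by Lagrange.
The subgroups of order 6 are: {(0,0), (0,1), (0,2), (0,3), (0,4), (0,5)}; {(0,0), (0,3), (1,0), (1,3), (2,0), (2,3)}; {(0,0), (0,3), (1,1), (1,4), (2,2), (2,5)}; {(0,0), (0,3), (1,2), (1,5), (2,1), (2,4)}.
So G has 4 subgroups of order 6.

4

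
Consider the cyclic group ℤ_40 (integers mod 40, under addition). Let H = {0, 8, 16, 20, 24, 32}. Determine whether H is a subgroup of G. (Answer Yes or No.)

No

|H| = 6 does not divide |G| = 40, so by Lagrange H is not a subgroup.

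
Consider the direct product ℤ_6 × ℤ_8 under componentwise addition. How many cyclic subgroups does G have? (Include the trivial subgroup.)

Group the elements of G by the cyclic subgroup they generate; each cyclic subgroup of order d accounts for φ(d) elements.
Cyclic subgroups by order — order 1: 1; order 2: 3; order 3: 1; order 4: 2; order 6: 3; order 8: 2; order 12: 2; order 24: 2.
Total: 16.

16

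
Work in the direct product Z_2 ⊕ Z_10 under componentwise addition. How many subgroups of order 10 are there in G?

|G| = 20 and 10 | 20, so subgroups of order 10 are possible by Lagrange.
The subgroups of order 10 are: {(0,0), (0,1), (0,2), (0,3), (0,4), (0,5), (0,6), (0,7), (0,8), (0,9)}; {(0,0), (0,2), (0,4), (0,6), (0,8), (1,0), (1,2), (1,4), (1,6), (1,8)}; {(0,0), (0,2), (0,4), (0,6), (0,8), (1,1), (1,3), (1,5), (1,7), (1,9)}.
So G has 3 subgroups of order 10.

3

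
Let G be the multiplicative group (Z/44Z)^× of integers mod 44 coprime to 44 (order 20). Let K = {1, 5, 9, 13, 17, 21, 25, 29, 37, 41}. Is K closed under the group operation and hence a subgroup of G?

Yes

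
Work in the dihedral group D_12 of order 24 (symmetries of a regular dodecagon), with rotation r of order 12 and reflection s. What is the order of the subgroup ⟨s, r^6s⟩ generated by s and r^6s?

4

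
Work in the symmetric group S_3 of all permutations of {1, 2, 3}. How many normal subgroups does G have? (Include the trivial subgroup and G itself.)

3

G has 6 subgroups. Checking conjugation-invariance by order — order 1: 1/1 normal; order 2: 0/3 normal; order 3: 1/1 normal; order 6: 1/1 normal.
Total normal subgroups: 3.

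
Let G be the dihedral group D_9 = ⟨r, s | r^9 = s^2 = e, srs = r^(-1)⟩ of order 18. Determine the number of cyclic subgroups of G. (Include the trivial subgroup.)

Each element a generates a cyclic subgroup ⟨a⟩; distinct elements may generate the same one (a cyclic group of order d has φ(d) generators).
Cyclic subgroups by order — order 1: 1; order 2: 9; order 3: 1; order 9: 1.
Total: 12.

12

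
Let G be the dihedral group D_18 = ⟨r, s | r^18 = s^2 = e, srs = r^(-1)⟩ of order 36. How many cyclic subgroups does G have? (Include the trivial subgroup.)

24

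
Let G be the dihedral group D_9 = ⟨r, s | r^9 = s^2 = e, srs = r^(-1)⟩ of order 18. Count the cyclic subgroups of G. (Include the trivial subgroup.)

12

Group the elements of G by the cyclic subgroup they generate; each cyclic subgroup of order d accounts for φ(d) elements.
Cyclic subgroups by order — order 1: 1; order 2: 9; order 3: 1; order 9: 1.
Total: 12.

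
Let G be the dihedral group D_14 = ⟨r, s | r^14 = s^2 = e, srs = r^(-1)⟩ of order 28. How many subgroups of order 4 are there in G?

7

|G| = 28 and 4 | 28, so subgroups of order 4 are possible by Lagrange.
The subgroups of order 4 are: {e, r^7, r^3s, r^10s}; {e, r^7, r^4s, r^11s}; {e, r^7, r^5s, r^12s}; {e, r^7, r^6s, r^13s}; … (7 in all).
So G has 7 subgroups of order 4.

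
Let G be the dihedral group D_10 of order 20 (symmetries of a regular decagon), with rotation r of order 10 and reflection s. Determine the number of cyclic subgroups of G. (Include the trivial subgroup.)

14

A cyclic subgroup of order d is generated by each of its φ(d) elements of order d, so the cyclic subgroups of order d number (#elements of order d)/φ(d).
Cyclic subgroups by order — order 1: 1; order 2: 11; order 5: 1; order 10: 1.
Total: 14.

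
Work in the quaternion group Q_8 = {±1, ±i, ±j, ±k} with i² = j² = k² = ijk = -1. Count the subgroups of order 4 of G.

3

|G| = 8 and 4 | 8, so subgroups of order 4 are possible by Lagrange.
The subgroups of order 4 are: {1, -1, i, -i}; {1, -1, j, -j}; {1, -1, k, -k}.
So G has 3 subgroups of order 4.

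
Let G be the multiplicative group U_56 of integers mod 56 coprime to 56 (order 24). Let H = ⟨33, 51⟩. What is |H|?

|⟨33⟩| = 6 and |⟨51⟩| = 6, so |H| is a multiple of lcm(6, 6) = 6 and divides |G| = 24.
Closing under the operation: H = {1, 3, 9, 11, 17, 19, 25, 27, 33, 41, 43, 51}, so |H| = 12.

12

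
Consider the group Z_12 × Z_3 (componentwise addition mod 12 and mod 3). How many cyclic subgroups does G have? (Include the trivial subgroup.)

A cyclic subgroup of order d is generated by each of its φ(d) elements of order d, so the cyclic subgroups of order d number (#elements of order d)/φ(d).
Cyclic subgroups by order — order 1: 1; order 2: 1; order 3: 4; order 4: 1; order 6: 4; order 12: 4.
Total: 15.

15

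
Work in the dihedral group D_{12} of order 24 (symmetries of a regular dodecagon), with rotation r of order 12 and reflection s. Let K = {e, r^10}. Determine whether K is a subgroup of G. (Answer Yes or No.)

r^10 ∈ K but its inverse r^2 ∉ K, so K is not a subgroup.

No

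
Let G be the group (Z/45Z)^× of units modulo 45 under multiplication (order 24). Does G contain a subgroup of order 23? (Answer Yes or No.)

No

23 does not divide |G| = 24, so by Lagrange no subgroup of order 23 exists.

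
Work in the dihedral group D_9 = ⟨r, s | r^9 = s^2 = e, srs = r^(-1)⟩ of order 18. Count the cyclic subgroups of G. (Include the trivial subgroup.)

12

Group the elements of G by the cyclic subgroup they generate; each cyclic subgroup of order d accounts for φ(d) elements.
Cyclic subgroups by order — order 1: 1; order 2: 9; order 3: 1; order 9: 1.
Total: 12.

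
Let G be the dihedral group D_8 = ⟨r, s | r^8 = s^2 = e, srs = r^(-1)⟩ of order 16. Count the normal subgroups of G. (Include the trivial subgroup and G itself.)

G has 19 subgroups. Checking conjugation-invariance by order — order 1: 1/1 normal; order 2: 1/9 normal; order 4: 1/5 normal; order 8: 3/3 normal; order 16: 1/1 normal.
Total normal subgroups: 7.

7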